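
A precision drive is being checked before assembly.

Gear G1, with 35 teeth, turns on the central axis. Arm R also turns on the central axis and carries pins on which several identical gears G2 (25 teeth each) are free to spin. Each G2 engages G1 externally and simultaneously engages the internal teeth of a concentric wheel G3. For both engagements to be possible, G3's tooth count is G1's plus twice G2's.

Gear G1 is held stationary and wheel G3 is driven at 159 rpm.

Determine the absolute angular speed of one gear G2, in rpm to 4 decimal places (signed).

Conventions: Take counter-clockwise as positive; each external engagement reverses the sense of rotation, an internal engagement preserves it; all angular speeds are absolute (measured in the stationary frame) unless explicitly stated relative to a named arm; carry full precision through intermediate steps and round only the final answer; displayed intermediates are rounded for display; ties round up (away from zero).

recognized (axles ride arm R): planetary set, 35/25/85 teeth
normalise by the input: solve with ω_ring = 1, then scale by 159 rpm
ring teeth: 35 + 2·25 = 85
35(ω_sun−ω_arm) = −85(ω_ring−ω_arm),  ω_sun = 0, ω_ring = 1
35(0−ω_arm) = −85(1−ω_arm)  ⇒  120·ω_arm = 85  ⇒  ω_arm = 17/24
sun–planet mesh: 35·(0−17/24) = −25·(ω_p−ω_arm)  ⇒  ω_p−ω_arm = 119/120
ω_p = 17/24 + 119/120 = 17/10
scale: ω_p = 17/10 × 159 rpm = +270.3000 rpm

+270.3000 rpm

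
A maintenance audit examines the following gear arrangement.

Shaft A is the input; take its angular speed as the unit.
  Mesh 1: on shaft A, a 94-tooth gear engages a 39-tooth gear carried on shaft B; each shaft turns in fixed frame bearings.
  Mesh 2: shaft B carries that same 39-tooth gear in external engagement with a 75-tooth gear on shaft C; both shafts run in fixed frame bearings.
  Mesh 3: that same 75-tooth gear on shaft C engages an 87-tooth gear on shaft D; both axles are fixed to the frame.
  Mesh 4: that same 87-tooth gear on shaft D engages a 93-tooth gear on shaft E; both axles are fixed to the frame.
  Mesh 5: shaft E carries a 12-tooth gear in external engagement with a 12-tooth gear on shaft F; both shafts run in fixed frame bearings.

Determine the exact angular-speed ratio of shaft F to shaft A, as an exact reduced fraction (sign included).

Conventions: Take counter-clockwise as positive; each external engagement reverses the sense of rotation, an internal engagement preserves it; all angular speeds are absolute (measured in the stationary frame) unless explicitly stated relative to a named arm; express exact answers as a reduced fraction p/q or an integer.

class = fixed-axis compound train [5 meshes; 5 ratios multiply, 5 sense flips]
mesh 1 [94T→39T]: running ratio 94/39, sense −
mesh 2 [39T→75T]: running ratio 94/75, sense +
mesh 3 [75T→87T]: running ratio 94/87, sense −
mesh 4 [87T→93T]: running ratio 94/93, sense +
mesh 5 [12T→12T]: running ratio 94/93, sense −
ω_out/ω_in = -94/93

-94/93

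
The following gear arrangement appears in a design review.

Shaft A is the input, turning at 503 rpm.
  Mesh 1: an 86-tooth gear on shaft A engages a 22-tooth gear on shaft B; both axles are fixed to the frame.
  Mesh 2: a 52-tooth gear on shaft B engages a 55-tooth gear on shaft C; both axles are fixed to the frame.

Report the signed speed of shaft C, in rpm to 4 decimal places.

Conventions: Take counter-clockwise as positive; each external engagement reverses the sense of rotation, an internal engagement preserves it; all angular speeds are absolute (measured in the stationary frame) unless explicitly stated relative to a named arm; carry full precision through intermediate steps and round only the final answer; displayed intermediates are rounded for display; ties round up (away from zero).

+1859.0215 rpm

recognized (3 fixed axles, 2 meshes): fixed-axis compound train
mesh 1 [86T→22T]: ω = 503.0000×86/22 = 1966.2727 rpm, sense flips to −
mesh 2 [52T→55T]: ω = 1966.2727×52/55 = 1859.0215 rpm, sense flips to +
signed output speed = +1859.0215 rpm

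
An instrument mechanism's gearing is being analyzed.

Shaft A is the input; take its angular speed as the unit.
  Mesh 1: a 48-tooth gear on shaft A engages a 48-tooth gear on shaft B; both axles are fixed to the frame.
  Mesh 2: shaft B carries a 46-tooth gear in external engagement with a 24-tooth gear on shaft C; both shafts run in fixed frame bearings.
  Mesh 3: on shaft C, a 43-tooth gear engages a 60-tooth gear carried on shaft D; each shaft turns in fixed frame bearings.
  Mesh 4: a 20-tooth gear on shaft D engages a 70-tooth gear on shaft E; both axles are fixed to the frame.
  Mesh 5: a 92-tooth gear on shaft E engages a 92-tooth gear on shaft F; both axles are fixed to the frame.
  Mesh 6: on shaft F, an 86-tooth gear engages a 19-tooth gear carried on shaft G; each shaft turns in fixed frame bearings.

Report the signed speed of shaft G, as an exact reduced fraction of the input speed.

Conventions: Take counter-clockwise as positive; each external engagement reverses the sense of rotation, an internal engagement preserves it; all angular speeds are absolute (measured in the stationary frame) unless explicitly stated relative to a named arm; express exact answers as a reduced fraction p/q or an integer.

6-mesh fixed-axis compound train (all bearings frame-fixed)
mesh 1 [48T→48T]: |ω|/ω_in = 1×48/48 = 1, sense flips to −
mesh 2 [46T→24T]: |ω|/ω_in = 1×46/24 = 23/12, sense flips to +
mesh 3 [43T→60T]: |ω|/ω_in = (23/12)×43/60 = 989/720, sense flips to −
mesh 4 [20T→70T]: |ω|/ω_in = (989/720)×20/70 = 989/2520, sense flips to +
mesh 5 [92T→92T]: |ω|/ω_in = (989/2520)×92/92 = 989/2520, sense flips to −
mesh 6 [86T→19T]: |ω|/ω_in = (989/2520)×86/19 = 42527/23940, sense flips to +
signed output speed (× input speed) = 42527/23940

42527/23940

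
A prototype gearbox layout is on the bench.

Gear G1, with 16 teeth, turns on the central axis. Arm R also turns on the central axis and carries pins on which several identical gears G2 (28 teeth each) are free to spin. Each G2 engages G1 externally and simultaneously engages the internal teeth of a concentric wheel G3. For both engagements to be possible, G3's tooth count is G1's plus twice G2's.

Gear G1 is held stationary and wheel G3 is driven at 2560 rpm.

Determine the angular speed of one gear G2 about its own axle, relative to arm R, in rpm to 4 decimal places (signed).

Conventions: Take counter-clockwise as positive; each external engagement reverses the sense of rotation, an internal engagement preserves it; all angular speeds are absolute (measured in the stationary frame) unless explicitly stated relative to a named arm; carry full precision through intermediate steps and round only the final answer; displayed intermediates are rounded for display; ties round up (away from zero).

class = planetary set [G3 = 16+2·28 = 72; Willis about the carrier]
normalise by the input: solve with ω_ring = 1, then scale by 2560 rpm
ring teeth: 16 + 2·28 = 72
16(ω_sun−ω_arm) = −72(ω_ring−ω_arm),  ω_sun = 0, ω_ring = 1
16(0−ω_arm) = −72(1−ω_arm)  ⇒  88·ω_arm = 72  ⇒  ω_arm = 9/11
sun–planet mesh: 16·(0−9/11) = −28·(ω_p−ω_arm)  ⇒  ω_p−ω_arm = 36/77
scale: ω_p−ω_arm = 36/77 × 2560 rpm = +1196.8831 rpm

+1196.8831 rpm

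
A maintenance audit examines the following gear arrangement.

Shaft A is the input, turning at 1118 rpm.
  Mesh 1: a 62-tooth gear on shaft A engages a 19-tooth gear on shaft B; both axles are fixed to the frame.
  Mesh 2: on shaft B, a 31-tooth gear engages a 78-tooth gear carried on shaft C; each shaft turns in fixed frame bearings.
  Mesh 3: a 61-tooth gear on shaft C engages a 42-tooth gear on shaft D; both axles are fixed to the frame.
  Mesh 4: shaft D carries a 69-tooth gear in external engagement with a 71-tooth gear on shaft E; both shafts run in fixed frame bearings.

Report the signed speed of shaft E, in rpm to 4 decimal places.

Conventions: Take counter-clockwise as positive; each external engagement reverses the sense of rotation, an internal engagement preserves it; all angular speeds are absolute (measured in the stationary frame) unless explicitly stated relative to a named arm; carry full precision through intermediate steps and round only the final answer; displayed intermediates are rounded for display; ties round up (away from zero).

+2046.5307 rpm

class = fixed-axis compound train [4 meshes; 4 ratios multiply, 4 sense flips]
mesh 1 [62T→19T]: ω = 1118.0000×62/19 = 3648.2105 rpm, sense flips to −
mesh 2 [31T→78T]: ω = 3648.2105×31/78 = 1449.9298 rpm, sense flips to +
mesh 3 [61T→42T]: ω = 1449.9298×61/42 = 2105.8505 rpm, sense flips to −
mesh 4 [69T→71T]: ω = 2105.8505×69/71 = 2046.5307 rpm, sense flips to +
signed output speed = +2046.5307 rpm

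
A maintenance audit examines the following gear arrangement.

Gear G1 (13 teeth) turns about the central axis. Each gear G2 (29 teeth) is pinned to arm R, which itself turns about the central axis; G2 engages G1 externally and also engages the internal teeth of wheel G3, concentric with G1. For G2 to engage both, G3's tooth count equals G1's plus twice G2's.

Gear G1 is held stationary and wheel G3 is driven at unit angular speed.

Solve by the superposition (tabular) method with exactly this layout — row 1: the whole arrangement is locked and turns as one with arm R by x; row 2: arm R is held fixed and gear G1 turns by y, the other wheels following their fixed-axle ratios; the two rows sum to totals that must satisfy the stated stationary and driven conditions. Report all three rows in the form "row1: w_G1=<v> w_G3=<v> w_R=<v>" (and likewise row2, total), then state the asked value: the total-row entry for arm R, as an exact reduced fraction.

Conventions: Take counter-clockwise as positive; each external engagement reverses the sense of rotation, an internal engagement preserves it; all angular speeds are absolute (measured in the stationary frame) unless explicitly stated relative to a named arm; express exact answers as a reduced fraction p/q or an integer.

row1: w_G1=71/84 w_G3=71/84 w_R=71/84
row2: w_G1=-71/84 w_G3=13/84 w_R=0
total: w_G1=0 w_G3=1 w_R=71/84
asked value: 71/84

recognized (axles ride arm R): planetary set, 13/29/71 teeth
row 1: whole set turns with the arm by x
row 2: sun turns y, ring = −(13/71)·y, arm 0
boundary: total ω_sun = x + y = 0 and total ω_ring = x − (13/71)·y = 1  ⇒  y = -71/84, x = 71/84
row 2 ring = −(13/71)·(-71/84) = 13/84
totals (row 1 + row 2): sun 71/84 + (-71/84) = 0, ring 71/84 + 13/84 = 1, arm 71/84 + 0 = 71/84
asked cell (total, arm) = 71/84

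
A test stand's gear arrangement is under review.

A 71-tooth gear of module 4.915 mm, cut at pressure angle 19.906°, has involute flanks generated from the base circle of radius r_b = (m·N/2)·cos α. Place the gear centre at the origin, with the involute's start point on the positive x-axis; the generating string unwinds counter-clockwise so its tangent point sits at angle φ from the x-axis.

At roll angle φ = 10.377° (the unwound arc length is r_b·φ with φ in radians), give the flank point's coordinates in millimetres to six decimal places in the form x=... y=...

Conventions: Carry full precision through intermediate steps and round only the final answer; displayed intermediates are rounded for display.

x=166.726275 y=0.323815

single-mesh involute tooth geometry (71T wheel at module 4.915)
pitch radius r_p = m·N/2 = 4.915·71/2 = 174.482500
base radius r_b = r_p·cos α = 174.482500·cos 19.906° = 164.057603
roll angle φ = 10.377° = 0.18111282 rad
x = r_b·(cos φ + φ·sin φ) = 166.726275
y = r_b·(sin φ − φ·cos φ) = 0.323815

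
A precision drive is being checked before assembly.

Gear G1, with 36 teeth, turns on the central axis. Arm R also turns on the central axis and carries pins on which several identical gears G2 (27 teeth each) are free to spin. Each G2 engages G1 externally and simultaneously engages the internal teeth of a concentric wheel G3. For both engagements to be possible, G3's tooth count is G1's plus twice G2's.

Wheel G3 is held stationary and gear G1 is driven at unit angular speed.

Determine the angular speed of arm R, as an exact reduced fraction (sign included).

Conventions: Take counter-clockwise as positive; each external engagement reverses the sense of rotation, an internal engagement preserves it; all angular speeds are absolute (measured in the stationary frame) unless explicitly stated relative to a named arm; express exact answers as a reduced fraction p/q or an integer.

2/7

planetary set (36T centre, 27T on arm, 90T internal) — Willis relation
ring teeth: 36 + 2·27 = 90
36(ω_sun−ω_arm) = −90(ω_ring−ω_arm),  ω_ring = 0, ω_sun = 1
36(1−ω_arm) = −90(0−ω_arm)  ⇒  126·ω_arm = 36  ⇒  ω_arm = 2/7
exact speed ratio = 2/7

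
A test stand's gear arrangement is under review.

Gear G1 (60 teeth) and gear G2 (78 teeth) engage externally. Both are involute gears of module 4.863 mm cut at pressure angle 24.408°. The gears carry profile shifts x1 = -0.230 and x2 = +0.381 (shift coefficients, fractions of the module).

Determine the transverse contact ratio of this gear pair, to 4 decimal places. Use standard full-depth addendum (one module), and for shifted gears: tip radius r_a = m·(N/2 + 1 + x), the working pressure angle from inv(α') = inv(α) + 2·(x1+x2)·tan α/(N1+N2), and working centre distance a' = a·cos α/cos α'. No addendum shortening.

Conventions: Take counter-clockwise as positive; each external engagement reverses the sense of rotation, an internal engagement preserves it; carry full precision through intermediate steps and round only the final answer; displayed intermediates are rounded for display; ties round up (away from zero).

1.5740

recognized (one external pair, fixed centres): single-mesh tooth geometry, m = 4.863, N1 = 60, N2 = 78
base radii: r_b1 = 132.851223, r_b2 = 172.706590
tip radii: r_a1 = 149.634510, r_a2 = 196.372803
inv(α') = inv(24.408°) + 2·(-0.230+0.381)·tan α/(60+78) = 0.02878160  ⇒  α' = 24.68084°
a' = a·cos α / cos α' = 335.5470·cos 24.408°/cos 24.68084° = 336.277474
action lengths: √(r_a1²−r_b1²) = 68.855204, √(r_a2²−r_b2²) = 93.459679
base pitch p_b = π·m·cos α = 13.912148
CR = (68.855204 + 93.459679 − 336.277474·sin 24.68084°)/13.912148 = 1.574004
contact ratio ≈ 1.5740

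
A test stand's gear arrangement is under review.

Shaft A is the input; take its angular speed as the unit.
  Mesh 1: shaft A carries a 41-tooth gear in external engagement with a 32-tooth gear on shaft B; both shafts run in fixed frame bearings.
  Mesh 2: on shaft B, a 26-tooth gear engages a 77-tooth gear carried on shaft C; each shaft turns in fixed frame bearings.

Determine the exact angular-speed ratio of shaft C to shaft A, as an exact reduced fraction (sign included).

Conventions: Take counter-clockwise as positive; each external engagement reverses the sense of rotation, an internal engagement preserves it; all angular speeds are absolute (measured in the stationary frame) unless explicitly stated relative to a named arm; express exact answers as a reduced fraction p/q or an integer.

class = fixed-axis compound train [2 meshes; 2 ratios multiply, 2 sense flips]
mesh 1 [41T→32T]: running ratio 41/32, sense −
mesh 2 [26T→77T]: running ratio 533/1232, sense +
ω_out/ω_in = 533/1232

533/1232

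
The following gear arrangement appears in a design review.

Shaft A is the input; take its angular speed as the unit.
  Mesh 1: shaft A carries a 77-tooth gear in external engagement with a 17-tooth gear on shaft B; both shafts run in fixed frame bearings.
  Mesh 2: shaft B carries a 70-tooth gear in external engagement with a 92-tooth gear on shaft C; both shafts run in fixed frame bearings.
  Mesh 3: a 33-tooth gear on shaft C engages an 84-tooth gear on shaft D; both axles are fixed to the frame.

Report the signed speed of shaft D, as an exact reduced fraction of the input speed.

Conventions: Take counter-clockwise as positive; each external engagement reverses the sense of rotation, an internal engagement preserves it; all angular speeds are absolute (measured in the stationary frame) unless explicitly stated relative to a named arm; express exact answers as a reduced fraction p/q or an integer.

-4235/3128

3-mesh fixed-axis compound train (all bearings frame-fixed)
mesh 1 [77T→17T]: |ω|/ω_in = 1×77/17 = 77/17, sense flips to −
mesh 2 [70T→92T]: |ω|/ω_in = (77/17)×70/92 = 2695/782, sense flips to +
mesh 3 [33T→84T]: |ω|/ω_in = (2695/782)×33/84 = 4235/3128, sense flips to −
signed output speed (× input speed) = -4235/3128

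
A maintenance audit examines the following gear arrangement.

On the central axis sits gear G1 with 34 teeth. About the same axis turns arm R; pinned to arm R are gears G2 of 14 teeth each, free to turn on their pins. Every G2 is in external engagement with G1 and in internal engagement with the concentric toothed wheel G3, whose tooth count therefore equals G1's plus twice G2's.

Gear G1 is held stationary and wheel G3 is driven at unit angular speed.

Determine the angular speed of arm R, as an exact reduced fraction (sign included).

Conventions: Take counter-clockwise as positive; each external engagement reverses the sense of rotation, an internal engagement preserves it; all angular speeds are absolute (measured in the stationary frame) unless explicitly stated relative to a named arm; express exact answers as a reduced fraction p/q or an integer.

planetary set (34T centre, 14T on arm, 62T internal) — Willis relation
ring teeth: 34 + 2·14 = 62
34(ω_sun−ω_arm) = −62(ω_ring−ω_arm),  ω_sun = 0, ω_ring = 1
34(0−ω_arm) = −62(1−ω_arm)  ⇒  96·ω_arm = 62  ⇒  ω_arm = 31/48
exact speed ratio = 31/48

31/48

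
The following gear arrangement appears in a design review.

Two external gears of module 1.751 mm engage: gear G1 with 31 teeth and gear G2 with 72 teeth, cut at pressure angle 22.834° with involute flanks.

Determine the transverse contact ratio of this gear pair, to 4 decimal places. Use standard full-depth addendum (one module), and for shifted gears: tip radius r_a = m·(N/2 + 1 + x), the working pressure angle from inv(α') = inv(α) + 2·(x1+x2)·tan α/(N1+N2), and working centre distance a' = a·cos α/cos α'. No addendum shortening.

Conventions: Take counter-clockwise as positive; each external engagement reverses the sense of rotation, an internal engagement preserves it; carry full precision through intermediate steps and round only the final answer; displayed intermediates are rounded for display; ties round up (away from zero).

1.6052

class = single-mesh tooth geometry [involute pair 31T × 72T, m = 1.751]
base radii: r_b1 = 25.013581, r_b2 = 58.096060
tip radii: r_a1 = 28.891500, r_a2 = 64.787000
no profile shift: α' = α, a' = a
action lengths: √(r_a1²−r_b1²) = 14.458199, √(r_a2²−r_b2²) = 28.674086
base pitch p_b = π·m·cos α = 5.069838
CR = (14.458199 + 28.674086 − 90.176500·sin 22.83400°)/5.069838 = 1.605211
contact ratio ≈ 1.6052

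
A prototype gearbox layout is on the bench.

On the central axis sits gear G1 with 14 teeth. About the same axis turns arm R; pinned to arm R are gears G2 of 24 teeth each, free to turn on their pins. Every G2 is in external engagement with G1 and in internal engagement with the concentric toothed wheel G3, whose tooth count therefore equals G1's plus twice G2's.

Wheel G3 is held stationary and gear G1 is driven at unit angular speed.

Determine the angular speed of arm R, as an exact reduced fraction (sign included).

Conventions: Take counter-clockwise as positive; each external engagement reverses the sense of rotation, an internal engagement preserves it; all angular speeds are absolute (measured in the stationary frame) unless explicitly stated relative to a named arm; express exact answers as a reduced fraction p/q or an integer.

7/38

topology: planetary set — G1 14T / G2 24T / G3 62T, arm = carrier (Willis)
ring teeth: 14 + 2·24 = 62
14(ω_sun−ω_arm) = −62(ω_ring−ω_arm),  ω_ring = 0, ω_sun = 1
14(1−ω_arm) = −62(0−ω_arm)  ⇒  76·ω_arm = 14  ⇒  ω_arm = 7/38
exact speed ratio = 7/38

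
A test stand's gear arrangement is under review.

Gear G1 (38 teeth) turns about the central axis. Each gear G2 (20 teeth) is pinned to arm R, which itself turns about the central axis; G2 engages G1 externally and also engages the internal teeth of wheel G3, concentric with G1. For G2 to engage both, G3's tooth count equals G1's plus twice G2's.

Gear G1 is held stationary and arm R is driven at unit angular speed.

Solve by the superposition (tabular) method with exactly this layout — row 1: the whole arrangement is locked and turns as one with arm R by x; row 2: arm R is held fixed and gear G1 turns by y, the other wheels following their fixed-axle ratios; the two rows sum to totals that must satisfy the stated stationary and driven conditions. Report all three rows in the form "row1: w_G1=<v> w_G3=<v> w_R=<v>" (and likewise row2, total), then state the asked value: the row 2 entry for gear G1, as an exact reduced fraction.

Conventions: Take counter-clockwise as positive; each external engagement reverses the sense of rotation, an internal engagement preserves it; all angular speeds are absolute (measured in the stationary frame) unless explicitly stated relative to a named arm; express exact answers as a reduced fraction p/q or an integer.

planetary set (38T centre, 20T on arm, 78T internal) — Willis relation
superposition row 1 [locked train]: every member turns x
row 2 (arm held, sun turns y): ω_ring = −(38/78)·y, ω_arm = 0
boundary: total ω_sun = x + y = 0 and total ω_arm = x = 1  ⇒  y = -1, x = 1
row 2 ring = −(38/78)·(-1) = 19/39
totals (row 1 + row 2): sun 1 + (-1) = 0, ring 1 + 19/39 = 58/39, arm 1 + 0 = 1
asked cell (row2, sun) = -1

row1: w_G1=1 w_G3=1 w_R=1
row2: w_G1=-1 w_G3=19/39 w_R=0
total: w_G1=0 w_G3=58/39 w_R=1
asked value: -1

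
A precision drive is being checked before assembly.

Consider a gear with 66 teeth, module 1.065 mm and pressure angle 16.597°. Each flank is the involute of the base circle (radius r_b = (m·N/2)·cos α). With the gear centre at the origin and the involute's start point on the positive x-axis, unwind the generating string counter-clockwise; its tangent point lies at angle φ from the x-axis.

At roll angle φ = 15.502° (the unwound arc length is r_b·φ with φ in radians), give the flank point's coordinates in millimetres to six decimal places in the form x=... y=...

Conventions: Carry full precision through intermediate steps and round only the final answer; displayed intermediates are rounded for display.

x=34.891074 y=0.220736

recognized (one wheel, involute flank): single-mesh tooth geometry, m = 1.065, N = 66
pitch radius r_p = m·N/2 = 1.065·66/2 = 35.145000
base radius r_b = r_p·cos α = 35.145000·cos 16.597° = 33.680773
roll angle φ = 15.502° = 0.27056094 rad
x = r_b·(cos φ + φ·sin φ) = 34.891074
y = r_b·(sin φ − φ·cos φ) = 0.220736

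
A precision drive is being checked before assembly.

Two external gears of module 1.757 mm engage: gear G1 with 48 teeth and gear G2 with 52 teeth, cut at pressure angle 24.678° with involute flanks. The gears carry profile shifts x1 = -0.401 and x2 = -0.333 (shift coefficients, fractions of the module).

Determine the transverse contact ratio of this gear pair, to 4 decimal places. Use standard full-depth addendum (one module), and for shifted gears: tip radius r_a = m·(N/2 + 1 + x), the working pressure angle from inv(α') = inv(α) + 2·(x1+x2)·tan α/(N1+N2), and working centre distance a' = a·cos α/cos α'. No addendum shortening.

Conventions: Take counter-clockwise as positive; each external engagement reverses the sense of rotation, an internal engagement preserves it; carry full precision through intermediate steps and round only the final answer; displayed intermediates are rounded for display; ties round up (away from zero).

1.6717

recognized (one external pair, fixed centres): single-mesh tooth geometry, m = 1.757, N1 = 48, N2 = 52
base radii: r_b1 = 38.316736, r_b2 = 41.509797
tip radii: r_a1 = 43.220443, r_a2 = 46.853919
inv(α') = inv(24.678°) + 2·(-0.401-0.333)·tan α/(48+52) = 0.02202592  ⇒  α' = 22.66937°
a' = a·cos α / cos α' = 87.8500·cos 24.678°/cos 22.66937° = 86.509921
action lengths: √(r_a1²−r_b1²) = 19.995861, √(r_a2²−r_b2²) = 21.730772
base pitch p_b = π·m·cos α = 5.015649
CR = (19.995861 + 21.730772 − 86.509921·sin 22.66937°)/5.015649 = 1.671688
contact ratio ≈ 1.6717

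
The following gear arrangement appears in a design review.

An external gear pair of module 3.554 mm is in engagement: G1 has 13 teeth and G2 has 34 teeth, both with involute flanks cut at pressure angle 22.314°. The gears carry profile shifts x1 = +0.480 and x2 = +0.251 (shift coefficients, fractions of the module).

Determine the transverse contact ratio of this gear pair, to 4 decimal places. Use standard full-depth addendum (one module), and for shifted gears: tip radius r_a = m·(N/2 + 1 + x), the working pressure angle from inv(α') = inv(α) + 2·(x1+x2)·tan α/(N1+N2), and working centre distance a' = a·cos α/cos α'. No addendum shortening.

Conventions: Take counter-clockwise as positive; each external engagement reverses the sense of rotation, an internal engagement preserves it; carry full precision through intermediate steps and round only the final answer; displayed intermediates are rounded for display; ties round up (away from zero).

topology: single-mesh involute geometry — m = 3.554, 13T/34T pair
base radii: r_b1 = 21.371127, r_b2 = 55.893717
tip radii: r_a1 = 28.360920, r_a2 = 64.864054
inv(α') = inv(22.314°) + 2·(+0.480+0.251)·tan α/(13+34) = 0.03372913  ⇒  α' = 25.94741°
a' = a·cos α / cos α' = 83.5190·cos 22.314°/cos 25.94741° = 85.926583
action lengths: √(r_a1²−r_b1²) = 18.644482, √(r_a2²−r_b2²) = 32.912579
base pitch p_b = π·m·cos α = 10.329135
CR = (18.644482 + 32.912579 − 85.926583·sin 25.94741°)/10.329135 = 1.351540
contact ratio ≈ 1.3515

1.3515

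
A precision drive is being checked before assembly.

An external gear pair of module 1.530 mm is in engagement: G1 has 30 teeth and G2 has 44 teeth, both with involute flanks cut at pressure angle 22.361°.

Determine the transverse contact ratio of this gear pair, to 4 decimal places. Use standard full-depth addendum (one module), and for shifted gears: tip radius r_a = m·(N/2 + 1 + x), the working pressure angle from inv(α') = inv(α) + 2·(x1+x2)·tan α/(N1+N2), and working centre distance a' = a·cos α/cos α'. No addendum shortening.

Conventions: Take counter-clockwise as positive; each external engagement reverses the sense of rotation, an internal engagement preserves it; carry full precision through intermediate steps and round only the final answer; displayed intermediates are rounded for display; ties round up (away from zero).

1.5911

single-mesh involute tooth geometry (30T engaging 44T at module 1.530)
base radii: r_b1 = 21.224279, r_b2 = 31.128943
tip radii: r_a1 = 24.480000, r_a2 = 35.190000
no profile shift: α' = α, a' = a
action lengths: √(r_a1²−r_b1²) = 12.198375, √(r_a2²−r_b2²) = 16.411124
base pitch p_b = π·m·cos α = 4.445203
CR = (12.198375 + 16.411124 − 56.610000·sin 22.36100°)/4.445203 = 1.591094
contact ratio ≈ 1.5911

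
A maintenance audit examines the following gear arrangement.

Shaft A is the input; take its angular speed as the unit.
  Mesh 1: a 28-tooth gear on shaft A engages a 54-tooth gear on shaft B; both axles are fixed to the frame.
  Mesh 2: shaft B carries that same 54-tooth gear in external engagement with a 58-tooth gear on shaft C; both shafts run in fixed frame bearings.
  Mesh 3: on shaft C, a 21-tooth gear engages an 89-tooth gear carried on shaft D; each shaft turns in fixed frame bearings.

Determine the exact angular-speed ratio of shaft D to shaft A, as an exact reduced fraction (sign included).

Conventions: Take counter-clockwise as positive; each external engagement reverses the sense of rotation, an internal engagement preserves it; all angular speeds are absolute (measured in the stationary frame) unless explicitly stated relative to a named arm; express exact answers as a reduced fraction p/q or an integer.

-294/2581

class = fixed-axis compound train [3 meshes; 3 ratios multiply, 3 sense flips]
mesh 1 [28T→54T]: running ratio 14/27, sense −
mesh 2 [54T→58T]: running ratio 14/29, sense +
mesh 3 [21T→89T]: running ratio 294/2581, sense −
ω_out/ω_in = -294/2581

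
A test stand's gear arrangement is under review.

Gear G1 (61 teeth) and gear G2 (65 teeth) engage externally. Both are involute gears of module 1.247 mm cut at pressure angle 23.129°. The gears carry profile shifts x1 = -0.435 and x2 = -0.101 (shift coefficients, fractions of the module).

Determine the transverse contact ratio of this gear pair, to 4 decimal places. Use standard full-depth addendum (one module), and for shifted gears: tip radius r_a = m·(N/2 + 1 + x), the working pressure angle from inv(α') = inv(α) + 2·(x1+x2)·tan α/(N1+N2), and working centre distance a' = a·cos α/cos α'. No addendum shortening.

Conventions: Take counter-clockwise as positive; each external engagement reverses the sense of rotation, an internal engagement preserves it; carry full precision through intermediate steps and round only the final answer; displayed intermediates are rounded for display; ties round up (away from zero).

1.7127

recognized (one external pair, fixed centres): single-mesh tooth geometry, m = 1.247, N1 = 61, N2 = 65
base radii: r_b1 = 34.976474, r_b2 = 37.270013
tip radii: r_a1 = 38.738055, r_a2 = 41.648553
inv(α') = inv(23.129°) + 2·(-0.435-0.101)·tan α/(61+65) = 0.01982327  ⇒  α' = 21.91876°
a' = a·cos α / cos α' = 78.5610·cos 23.129°/cos 21.91876° = 77.875810
action lengths: √(r_a1²−r_b1²) = 16.651822, √(r_a2²−r_b2²) = 18.588924
base pitch p_b = π·m·cos α = 3.602683
CR = (16.651822 + 18.588924 − 77.875810·sin 21.91876°)/3.602683 = 1.712715
contact ratio ≈ 1.7127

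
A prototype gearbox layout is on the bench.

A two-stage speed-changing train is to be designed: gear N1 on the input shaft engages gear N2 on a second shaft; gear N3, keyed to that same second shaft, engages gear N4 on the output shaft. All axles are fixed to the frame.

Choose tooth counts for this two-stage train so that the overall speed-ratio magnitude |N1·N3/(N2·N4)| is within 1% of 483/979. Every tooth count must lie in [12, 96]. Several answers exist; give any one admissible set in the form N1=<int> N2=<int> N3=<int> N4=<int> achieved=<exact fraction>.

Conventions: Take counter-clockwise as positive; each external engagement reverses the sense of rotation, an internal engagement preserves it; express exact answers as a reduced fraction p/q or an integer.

2-stage fixed-axis compound train for ratio 483/979
target = 483/979 in lowest terms: an exact hit needs N1·N3 = k·483 and N2·N4 = k·979 for one integer k, every count in [12, 96]; additionally prefer no 1:1 stage (N1 ≠ N2, N3 ≠ N4)
k = 1: no 1:1-free in-range split of k·483 and k·979 into factor pairs; take k = 2
k = 2: N1·N3 = 966 = 14·69, N2·N4 = 1958 = 22·89
achieved = 14·69/(22·89) = 483/979; |achieved − target| = 0 ≤ 483/97900 ✓

N1=14 N2=22 N3=69 N4=89 achieved=483/979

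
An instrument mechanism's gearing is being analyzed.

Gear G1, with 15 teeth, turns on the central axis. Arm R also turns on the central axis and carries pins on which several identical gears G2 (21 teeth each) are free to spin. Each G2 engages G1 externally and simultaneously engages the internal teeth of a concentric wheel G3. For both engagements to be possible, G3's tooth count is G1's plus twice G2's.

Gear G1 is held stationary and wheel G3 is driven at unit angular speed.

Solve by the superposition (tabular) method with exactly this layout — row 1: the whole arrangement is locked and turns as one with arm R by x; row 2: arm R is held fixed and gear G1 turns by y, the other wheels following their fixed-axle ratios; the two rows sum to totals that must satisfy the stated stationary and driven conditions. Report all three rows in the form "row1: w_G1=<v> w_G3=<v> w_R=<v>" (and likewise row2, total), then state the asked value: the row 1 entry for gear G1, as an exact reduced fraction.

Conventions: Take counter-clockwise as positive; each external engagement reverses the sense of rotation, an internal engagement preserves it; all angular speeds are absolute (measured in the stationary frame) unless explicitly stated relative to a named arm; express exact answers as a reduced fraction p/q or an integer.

row1: w_G1=19/24 w_G3=19/24 w_R=19/24
row2: w_G1=-19/24 w_G3=5/24 w_R=0
total: w_G1=0 w_G3=1 w_R=19/24
asked value: 19/24

recognized (axles ride arm R): planetary set, 15/21/57 teeth
row 1 (train locked, turned with arm): all members turn x
row 2 — arm fixed, fixed-axis ratios: sun y, ring −(15/57)·y, arm 0
boundary: total ω_sun = x + y = 0 and total ω_ring = x − (15/57)·y = 1  ⇒  y = -19/24, x = 19/24
row 2 ring = −(15/57)·(-19/24) = 5/24
totals (row 1 + row 2): sun 19/24 + (-19/24) = 0, ring 19/24 + 5/24 = 1, arm 19/24 + 0 = 19/24
asked cell (row1, sun) = 19/24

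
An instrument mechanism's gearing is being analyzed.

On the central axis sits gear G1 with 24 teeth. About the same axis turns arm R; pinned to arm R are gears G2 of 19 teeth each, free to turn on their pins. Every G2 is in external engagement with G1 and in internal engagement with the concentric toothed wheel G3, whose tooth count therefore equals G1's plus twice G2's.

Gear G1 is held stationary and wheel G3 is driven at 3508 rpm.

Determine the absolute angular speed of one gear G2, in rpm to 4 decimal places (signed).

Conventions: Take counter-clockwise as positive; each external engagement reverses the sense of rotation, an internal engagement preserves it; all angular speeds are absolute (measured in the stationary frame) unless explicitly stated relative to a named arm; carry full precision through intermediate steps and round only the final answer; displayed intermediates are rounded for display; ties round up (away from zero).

+5723.5789 rpm

topology: planetary set — G1 24T / G2 19T / G3 62T, arm = carrier (Willis)
normalise by the input: solve with ω_ring = 1, then scale by 3508 rpm
ring teeth: 24 + 2·19 = 62
24(ω_sun−ω_arm) = −62(ω_ring−ω_arm),  ω_sun = 0, ω_ring = 1
24(0−ω_arm) = −62(1−ω_arm)  ⇒  86·ω_arm = 62  ⇒  ω_arm = 31/43
sun–planet mesh: 24·(0−31/43) = −19·(ω_p−ω_arm)  ⇒  ω_p−ω_arm = 744/817
ω_p = 31/43 + 744/817 = 31/19
scale: ω_p = 31/19 × 3508 rpm = +5723.5789 rpm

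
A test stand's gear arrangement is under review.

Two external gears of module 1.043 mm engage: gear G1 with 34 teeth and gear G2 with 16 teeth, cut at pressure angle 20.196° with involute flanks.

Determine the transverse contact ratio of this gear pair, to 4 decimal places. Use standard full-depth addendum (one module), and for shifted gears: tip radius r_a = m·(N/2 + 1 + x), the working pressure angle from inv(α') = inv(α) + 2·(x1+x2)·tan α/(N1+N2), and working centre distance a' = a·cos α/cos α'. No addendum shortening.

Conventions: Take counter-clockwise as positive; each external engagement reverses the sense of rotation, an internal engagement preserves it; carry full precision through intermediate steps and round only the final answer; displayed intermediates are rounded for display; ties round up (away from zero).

topology: single-mesh involute geometry — m = 1.043, 34T/16T pair
base radii: r_b1 = 16.640847, r_b2 = 7.830987
tip radii: r_a1 = 18.774000, r_a2 = 9.387000
no profile shift: α' = α, a' = a
action lengths: √(r_a1²−r_b1²) = 8.691679, √(r_a2²−r_b2²) = 5.176042
base pitch p_b = π·m·cos α = 3.075221
CR = (8.691679 + 5.176042 − 26.075000·sin 20.19600°)/3.075221 = 1.582253
contact ratio ≈ 1.5823

1.5823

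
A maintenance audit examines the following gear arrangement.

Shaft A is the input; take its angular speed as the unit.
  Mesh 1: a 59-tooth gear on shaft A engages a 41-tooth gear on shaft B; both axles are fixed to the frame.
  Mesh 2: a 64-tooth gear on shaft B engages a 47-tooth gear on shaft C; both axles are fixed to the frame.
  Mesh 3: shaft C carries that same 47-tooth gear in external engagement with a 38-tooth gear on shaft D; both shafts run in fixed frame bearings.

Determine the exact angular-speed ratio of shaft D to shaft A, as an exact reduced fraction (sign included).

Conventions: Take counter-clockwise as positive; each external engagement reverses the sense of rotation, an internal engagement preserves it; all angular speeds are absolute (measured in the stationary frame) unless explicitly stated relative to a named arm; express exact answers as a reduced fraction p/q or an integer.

class = fixed-axis compound train [3 meshes; 3 ratios multiply, 3 sense flips]
mesh 1 [59T→41T]: running ratio 59/41, sense −
mesh 2 [64T→47T]: running ratio 3776/1927, sense +
mesh 3 [47T→38T]: running ratio 1888/779, sense −
ω_out/ω_in = -1888/779

-1888/779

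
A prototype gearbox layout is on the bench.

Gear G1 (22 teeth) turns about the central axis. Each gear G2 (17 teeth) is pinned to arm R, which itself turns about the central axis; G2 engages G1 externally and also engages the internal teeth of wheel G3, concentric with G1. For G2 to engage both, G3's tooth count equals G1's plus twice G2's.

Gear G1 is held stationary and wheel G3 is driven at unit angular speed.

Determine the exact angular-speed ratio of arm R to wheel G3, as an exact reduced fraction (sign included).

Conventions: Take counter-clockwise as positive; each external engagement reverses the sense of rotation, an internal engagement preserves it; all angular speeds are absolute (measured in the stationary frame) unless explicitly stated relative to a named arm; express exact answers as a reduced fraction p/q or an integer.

28/39

recognized (axles ride arm R): planetary set, 22/17/56 teeth
ring teeth: 22 + 2·17 = 56
22(ω_sun−ω_arm) = −56(ω_ring−ω_arm),  ω_sun = 0, ω_ring = 1
22(0−ω_arm) = −56(1−ω_arm)  ⇒  78·ω_arm = 56  ⇒  ω_arm = 28/39
ω_out/ω_in = 28/39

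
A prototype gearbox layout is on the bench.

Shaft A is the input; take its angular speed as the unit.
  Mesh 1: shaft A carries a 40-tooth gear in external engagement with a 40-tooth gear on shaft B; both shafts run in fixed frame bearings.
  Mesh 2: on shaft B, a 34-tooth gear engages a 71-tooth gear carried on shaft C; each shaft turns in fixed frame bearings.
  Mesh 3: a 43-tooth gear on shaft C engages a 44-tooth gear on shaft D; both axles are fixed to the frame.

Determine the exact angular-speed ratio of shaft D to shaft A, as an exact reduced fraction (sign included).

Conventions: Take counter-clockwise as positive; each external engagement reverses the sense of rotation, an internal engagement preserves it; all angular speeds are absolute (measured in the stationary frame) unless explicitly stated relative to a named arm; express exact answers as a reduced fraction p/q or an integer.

-731/1562

class = fixed-axis compound train [3 meshes; 3 ratios multiply, 3 sense flips]
mesh 1 [40T→40T]: running ratio 1, sense −
mesh 2 [34T→71T]: running ratio 34/71, sense +
mesh 3 [43T→44T]: running ratio 731/1562, sense −
ω_out/ω_in = -731/1562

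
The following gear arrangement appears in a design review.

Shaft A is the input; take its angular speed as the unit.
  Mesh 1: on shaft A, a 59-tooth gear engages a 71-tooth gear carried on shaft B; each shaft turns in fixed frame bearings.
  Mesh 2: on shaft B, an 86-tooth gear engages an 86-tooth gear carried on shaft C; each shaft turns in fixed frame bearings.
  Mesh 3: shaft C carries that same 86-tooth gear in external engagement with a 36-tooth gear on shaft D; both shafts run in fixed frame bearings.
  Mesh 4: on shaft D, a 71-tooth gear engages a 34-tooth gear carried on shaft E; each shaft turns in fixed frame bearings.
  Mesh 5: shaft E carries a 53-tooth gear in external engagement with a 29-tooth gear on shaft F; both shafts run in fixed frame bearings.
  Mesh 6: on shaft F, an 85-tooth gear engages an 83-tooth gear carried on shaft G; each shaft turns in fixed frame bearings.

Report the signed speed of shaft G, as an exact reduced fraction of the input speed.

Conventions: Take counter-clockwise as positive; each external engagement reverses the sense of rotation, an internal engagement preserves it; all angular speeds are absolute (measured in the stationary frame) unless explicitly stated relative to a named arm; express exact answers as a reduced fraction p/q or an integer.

6-mesh fixed-axis compound train (all bearings frame-fixed)
mesh 1 [59T→71T]: |ω|/ω_in = 1×59/71 = 59/71, sense flips to −
mesh 2 [86T→86T]: |ω|/ω_in = (59/71)×86/86 = 59/71, sense flips to +
mesh 3 [86T→36T]: |ω|/ω_in = (59/71)×86/36 = 2537/1278, sense flips to −
mesh 4 [71T→34T]: |ω|/ω_in = (2537/1278)×71/34 = 2537/612, sense flips to +
mesh 5 [53T→29T]: |ω|/ω_in = (2537/612)×53/29 = 134461/17748, sense flips to −
mesh 6 [85T→83T]: |ω|/ω_in = (134461/17748)×85/83 = 672305/86652, sense flips to +
signed output speed (× input speed) = 672305/86652

672305/86652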